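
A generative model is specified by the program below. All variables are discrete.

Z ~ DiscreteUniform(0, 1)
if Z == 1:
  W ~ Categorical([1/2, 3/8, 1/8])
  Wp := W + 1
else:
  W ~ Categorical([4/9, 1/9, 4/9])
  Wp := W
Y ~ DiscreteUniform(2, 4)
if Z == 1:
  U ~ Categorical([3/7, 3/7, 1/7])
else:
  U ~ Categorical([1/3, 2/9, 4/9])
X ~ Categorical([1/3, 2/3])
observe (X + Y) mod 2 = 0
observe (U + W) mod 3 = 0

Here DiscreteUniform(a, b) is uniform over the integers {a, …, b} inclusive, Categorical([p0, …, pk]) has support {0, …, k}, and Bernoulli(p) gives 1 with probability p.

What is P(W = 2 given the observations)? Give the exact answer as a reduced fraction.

Enumerate traces; 18 have nonzero weight after conditioning:
  (Z=0, W=0, Y=2, U=0, X=0) weight 2/243
  (Z=0, W=0, Y=3, U=0, X=1) weight 4/243
  (Z=0, W=0, Y=4, U=0, X=0) weight 2/243
  (Z=0, W=1, Y=2, U=2, X=0) weight 2/729
  (Z=0, W=1, Y=3, U=2, X=1) weight 4/729
  (Z=0, W=1, Y=4, U=2, X=0) weight 2/729
  (Z=0, W=2, Y=2, U=1, X=0) weight 4/729
  (Z=0, W=2, Y=3, U=1, X=1) weight 8/729
  … 10 more
Group by W:
  weight(W=0) = 137/1701
  weight(W=1) = 467/20412
  weight(W=2) = 691/20412
Total weight = 137/1701 + 467/20412 + 691/20412 = 467/3402
P(W=0 | obs) = 137/1701 / 467/3402 = 274/467
P(W=1 | obs) = 467/20412 / 467/3402 = 1/6
P(W=2 | obs) = 691/20412 / 467/3402 = 691/2802

P(W = 2 | obs) = 691/2802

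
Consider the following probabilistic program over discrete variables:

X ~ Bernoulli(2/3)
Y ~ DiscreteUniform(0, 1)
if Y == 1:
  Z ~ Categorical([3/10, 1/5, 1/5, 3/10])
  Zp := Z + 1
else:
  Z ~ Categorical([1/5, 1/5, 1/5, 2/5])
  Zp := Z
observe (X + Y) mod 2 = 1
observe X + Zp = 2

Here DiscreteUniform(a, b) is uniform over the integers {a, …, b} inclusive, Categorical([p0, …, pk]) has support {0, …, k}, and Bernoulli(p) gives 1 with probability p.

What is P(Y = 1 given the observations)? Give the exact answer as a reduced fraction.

Enumerate traces; 2 have nonzero weight after conditioning:
  (X=0, Y=1, Z=1) weight 1/30
  (X=1, Y=0, Z=1) weight 1/15
Group by Y:
  weight(Y=0) = 1/15
  weight(Y=1) = 1/30
Total weight = 1/15 + 1/30 = 1/10
P(Y=0 | obs) = 1/15 / 1/10 = 2/3
P(Y=1 | obs) = 1/30 / 1/10 = 1/3

P(Y = 1 | obs) = 1/3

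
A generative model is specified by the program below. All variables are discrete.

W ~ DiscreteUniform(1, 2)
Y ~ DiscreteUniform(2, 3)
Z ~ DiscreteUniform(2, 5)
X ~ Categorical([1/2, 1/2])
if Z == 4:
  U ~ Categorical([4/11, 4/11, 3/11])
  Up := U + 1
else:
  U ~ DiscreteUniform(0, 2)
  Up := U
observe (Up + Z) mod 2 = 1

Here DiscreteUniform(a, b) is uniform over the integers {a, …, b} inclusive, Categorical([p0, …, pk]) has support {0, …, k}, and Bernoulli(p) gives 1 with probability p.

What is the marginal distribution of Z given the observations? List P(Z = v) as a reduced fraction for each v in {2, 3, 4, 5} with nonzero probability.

P(Z=2) = 11/76, P(Z=3) = 11/38, P(Z=4) = 21/76, P(Z=5) = 11/38

Enumerate traces; 56 have nonzero weight after conditioning:
  (W=1, Y=2, Z=2, X=0, U=1) weight 1/96
  (W=1, Y=2, Z=2, X=1, U=1) weight 1/96
  (W=1, Y=2, Z=3, X=0, U=0) weight 1/96
  (W=1, Y=2, Z=3, X=0, U=2) weight 1/96
  (W=1, Y=2, Z=3, X=1, U=0) weight 1/96
  (W=1, Y=2, Z=3, X=1, U=2) weight 1/96
  (W=1, Y=2, Z=4, X=0, U=0) weight 1/88
  (W=1, Y=2, Z=4, X=0, U=2) weight 3/352
  (W=1, Y=2, Z=5, X=0, U=0) weight 1/96
  … 47 more
Group by Z:
  weight(Z=2) = 1/12
  weight(Z=3) = 1/6
  weight(Z=4) = 7/44
  weight(Z=5) = 1/6
Total weight = 1/12 + 1/6 + 7/44 + 1/6 = 19/33
P(Z=2 | obs) = 1/12 / 19/33 = 11/76
P(Z=3 | obs) = 1/6 / 19/33 = 11/38
P(Z=4 | obs) = 7/44 / 19/33 = 21/76
P(Z=5 | obs) = 1/6 / 19/33 = 11/38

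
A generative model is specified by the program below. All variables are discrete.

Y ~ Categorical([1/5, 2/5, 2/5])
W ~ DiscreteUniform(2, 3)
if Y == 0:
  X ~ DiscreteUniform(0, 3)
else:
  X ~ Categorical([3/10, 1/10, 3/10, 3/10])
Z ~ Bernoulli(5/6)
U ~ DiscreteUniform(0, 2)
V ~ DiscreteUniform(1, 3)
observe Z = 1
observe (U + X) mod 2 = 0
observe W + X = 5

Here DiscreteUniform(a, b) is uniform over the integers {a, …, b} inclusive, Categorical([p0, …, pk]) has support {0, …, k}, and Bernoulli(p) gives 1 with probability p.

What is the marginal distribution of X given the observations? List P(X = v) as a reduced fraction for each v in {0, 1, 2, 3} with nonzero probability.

Enumerate traces; 27 have nonzero weight after conditioning:
  (Y=0, W=2, X=3, Z=1, U=1, V=1) weight 1/432
  (Y=0, W=2, X=3, Z=1, U=1, V=2) weight 1/432
  (Y=0, W=2, X=3, Z=1, U=1, V=3) weight 1/432
  (Y=0, W=3, X=2, Z=1, U=0, V=1) weight 1/432
  (Y=0, W=3, X=2, Z=1, U=0, V=2) weight 1/432
  (Y=0, W=3, X=2, Z=1, U=0, V=3) weight 1/432
  (Y=0, W=3, X=2, Z=1, U=2, V=1) weight 1/432
  (Y=0, W=3, X=2, Z=1, U=2, V=2) weight 1/432
  … 19 more
Group by X:
  weight(X=2) = 29/360
  weight(X=3) = 29/720
Total weight = 29/360 + 29/720 = 29/240
P(X=2 | obs) = 29/360 / 29/240 = 2/3
P(X=3 | obs) = 29/720 / 29/240 = 1/3

P(X=2) = 2/3, P(X=3) = 1/3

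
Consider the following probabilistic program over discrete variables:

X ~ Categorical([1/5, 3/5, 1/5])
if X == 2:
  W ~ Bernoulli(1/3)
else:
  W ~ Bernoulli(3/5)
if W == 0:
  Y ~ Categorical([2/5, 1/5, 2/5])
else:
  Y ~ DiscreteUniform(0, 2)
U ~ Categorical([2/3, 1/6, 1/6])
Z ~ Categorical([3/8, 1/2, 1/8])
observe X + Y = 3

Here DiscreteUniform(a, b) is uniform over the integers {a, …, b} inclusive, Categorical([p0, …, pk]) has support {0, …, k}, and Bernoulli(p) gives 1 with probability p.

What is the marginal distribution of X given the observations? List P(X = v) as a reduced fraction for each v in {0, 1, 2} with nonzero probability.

P(X=1) = 243/298, P(X=2) = 55/298

Enumerate traces; 36 have nonzero weight after conditioning:
  (X=1, W=0, Y=2, U=0, Z=0) weight 3/125
  (X=1, W=0, Y=2, U=0, Z=1) weight 4/125
  (X=1, W=0, Y=2, U=0, Z=2) weight 1/125
  (X=1, W=0, Y=2, U=1, Z=0) weight 3/500
  (X=1, W=0, Y=2, U=1, Z=1) weight 1/125
  (X=1, W=0, Y=2, U=1, Z=2) weight 1/500
  (X=1, W=0, Y=2, U=2, Z=0) weight 3/500
  (X=1, W=0, Y=2, U=2, Z=1) weight 1/125
  (X=2, W=0, Y=1, U=0, Z=0) weight 1/150
  … 27 more
Group by X:
  weight(X=1) = 27/125
  weight(X=2) = 11/225
Total weight = 27/125 + 11/225 = 298/1125
P(X=1 | obs) = 27/125 / 298/1125 = 243/298
P(X=2 | obs) = 11/225 / 298/1125 = 55/298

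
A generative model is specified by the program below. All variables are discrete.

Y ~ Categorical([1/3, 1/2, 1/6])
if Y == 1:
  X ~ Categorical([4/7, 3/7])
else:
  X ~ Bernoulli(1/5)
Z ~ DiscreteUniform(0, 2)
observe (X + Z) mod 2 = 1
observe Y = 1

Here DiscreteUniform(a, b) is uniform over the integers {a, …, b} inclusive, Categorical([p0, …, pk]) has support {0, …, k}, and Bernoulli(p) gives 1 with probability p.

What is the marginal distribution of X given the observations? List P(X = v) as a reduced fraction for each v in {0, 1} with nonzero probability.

P(X=0) = 2/5, P(X=1) = 3/5

Enumerate traces; 3 have nonzero weight after conditioning:
  (Y=1, X=0, Z=1) weight 2/21
  (Y=1, X=1, Z=0) weight 1/14
  (Y=1, X=1, Z=2) weight 1/14
Group by X:
  weight(X=0) = 2/21
  weight(X=1) = 1/7
Total weight = 2/21 + 1/7 = 5/21
P(X=0 | obs) = 2/21 / 5/21 = 2/5
P(X=1 | obs) = 1/7 / 5/21 = 3/5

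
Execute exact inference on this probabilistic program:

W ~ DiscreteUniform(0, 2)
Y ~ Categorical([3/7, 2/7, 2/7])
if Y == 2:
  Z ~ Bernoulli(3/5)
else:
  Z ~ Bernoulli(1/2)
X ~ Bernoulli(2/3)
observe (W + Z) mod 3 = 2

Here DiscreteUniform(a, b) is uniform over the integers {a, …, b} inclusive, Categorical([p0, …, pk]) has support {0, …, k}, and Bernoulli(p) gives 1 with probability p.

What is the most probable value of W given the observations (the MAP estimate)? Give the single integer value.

argmax_v P(W = v | obs) = 1

Enumerate traces; 12 have nonzero weight after conditioning:
  (W=1, Y=0, Z=1, X=0) weight 1/42
  (W=1, Y=0, Z=1, X=1) weight 1/21
  (W=1, Y=1, Z=1, X=0) weight 1/63
  (W=1, Y=1, Z=1, X=1) weight 2/63
  (W=1, Y=2, Z=1, X=0) weight 2/105
  (W=1, Y=2, Z=1, X=1) weight 4/105
  (W=2, Y=0, Z=0, X=0) weight 1/42
  (W=2, Y=0, Z=0, X=1) weight 1/21
  … 4 more
Group by W:
  weight(W=1) = 37/210
  weight(W=2) = 11/70
Total weight = 37/210 + 11/70 = 1/3
P(W=1 | obs) = 37/210 / 1/3 = 37/70
P(W=2 | obs) = 11/70 / 1/3 = 33/70
argmax = 1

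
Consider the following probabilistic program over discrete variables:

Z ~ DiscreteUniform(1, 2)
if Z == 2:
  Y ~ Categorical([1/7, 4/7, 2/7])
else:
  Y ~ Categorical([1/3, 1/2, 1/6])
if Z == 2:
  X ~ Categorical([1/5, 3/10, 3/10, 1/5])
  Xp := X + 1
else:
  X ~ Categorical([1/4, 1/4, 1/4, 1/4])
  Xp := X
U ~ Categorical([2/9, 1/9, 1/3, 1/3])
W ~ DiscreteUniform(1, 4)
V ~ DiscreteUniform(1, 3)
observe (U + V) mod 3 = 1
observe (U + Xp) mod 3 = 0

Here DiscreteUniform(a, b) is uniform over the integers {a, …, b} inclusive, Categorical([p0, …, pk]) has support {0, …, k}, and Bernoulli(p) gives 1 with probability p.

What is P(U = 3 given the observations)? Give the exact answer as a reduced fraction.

P(U = 3 | obs) = 24/65

Enumerate traces; 132 have nonzero weight after conditioning:
  (Z=1, Y=0, X=0, U=0, W=1, V=1) weight 1/1296
  (Z=1, Y=0, X=0, U=0, W=2, V=1) weight 1/1296
  (Z=1, Y=0, X=0, U=0, W=3, V=1) weight 1/1296
  (Z=1, Y=0, X=0, U=0, W=4, V=1) weight 1/1296
  (Z=1, Y=0, X=0, U=3, W=1, V=1) weight 1/864
  (Z=1, Y=0, X=0, U=3, W=2, V=1) weight 1/864
  (Z=1, Y=0, X=0, U=3, W=3, V=1) weight 1/864
  (Z=1, Y=0, X=0, U=3, W=4, V=1) weight 1/864
  (Z=1, Y=0, X=1, U=2, W=1, V=2) weight 1/864
  (Z=1, Y=0, X=2, U=1, W=1, V=3) weight 1/2592
  … 122 more
Group by U:
  weight(U=0) = 4/135
  weight(U=1) = 11/1080
  weight(U=2) = 13/360
  weight(U=3) = 2/45
Total weight = 4/135 + 11/1080 + 13/360 + 2/45 = 13/108
P(U=0 | obs) = 4/135 / 13/108 = 16/65
P(U=1 | obs) = 11/1080 / 13/108 = 11/130
P(U=2 | obs) = 13/360 / 13/108 = 3/10
P(U=3 | obs) = 2/45 / 13/108 = 24/65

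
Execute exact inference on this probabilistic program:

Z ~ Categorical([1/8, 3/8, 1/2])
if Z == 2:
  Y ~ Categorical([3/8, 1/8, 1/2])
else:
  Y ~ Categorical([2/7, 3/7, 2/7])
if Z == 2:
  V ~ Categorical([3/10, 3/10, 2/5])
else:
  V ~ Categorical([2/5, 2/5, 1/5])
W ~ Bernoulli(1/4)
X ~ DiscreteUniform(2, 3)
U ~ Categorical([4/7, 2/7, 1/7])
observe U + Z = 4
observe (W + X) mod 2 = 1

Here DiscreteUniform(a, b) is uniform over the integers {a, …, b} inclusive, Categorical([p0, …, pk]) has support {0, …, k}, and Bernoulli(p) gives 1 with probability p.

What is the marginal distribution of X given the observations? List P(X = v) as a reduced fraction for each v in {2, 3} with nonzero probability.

P(X=2) = 1/4, P(X=3) = 3/4

Enumerate traces; 18 have nonzero weight after conditioning:
  (Z=2, Y=0, V=0, W=0, X=3, U=2) weight 27/8960
  (Z=2, Y=0, V=0, W=1, X=2, U=2) weight 9/8960
  (Z=2, Y=0, V=1, W=0, X=3, U=2) weight 27/8960
  (Z=2, Y=0, V=1, W=1, X=2, U=2) weight 9/8960
  (Z=2, Y=0, V=2, W=0, X=3, U=2) weight 9/2240
  (Z=2, Y=0, V=2, W=1, X=2, U=2) weight 3/2240
  (Z=2, Y=1, V=0, W=0, X=3, U=2) weight 9/8960
  (Z=2, Y=1, V=0, W=1, X=2, U=2) weight 3/8960
  … 10 more
Group by X:
  weight(X=2) = 1/112
  weight(X=3) = 3/112
Total weight = 1/112 + 3/112 = 1/28
P(X=2 | obs) = 1/112 / 1/28 = 1/4
P(X=3 | obs) = 3/112 / 1/28 = 3/4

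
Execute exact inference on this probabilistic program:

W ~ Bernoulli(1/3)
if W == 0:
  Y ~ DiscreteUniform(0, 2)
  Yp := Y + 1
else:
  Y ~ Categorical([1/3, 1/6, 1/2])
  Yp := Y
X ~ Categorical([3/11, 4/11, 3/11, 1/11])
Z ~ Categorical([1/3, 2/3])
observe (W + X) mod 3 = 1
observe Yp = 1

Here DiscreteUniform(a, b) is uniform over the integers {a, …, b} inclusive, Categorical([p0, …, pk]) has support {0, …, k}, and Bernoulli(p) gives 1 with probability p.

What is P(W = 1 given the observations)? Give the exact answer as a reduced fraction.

P(W = 1 | obs) = 1/5

Enumerate traces; 6 have nonzero weight after conditioning:
  (W=0, Y=0, X=1, Z=0) weight 8/297
  (W=0, Y=0, X=1, Z=1) weight 16/297
  (W=1, Y=1, X=0, Z=0) weight 1/198
  (W=1, Y=1, X=0, Z=1) weight 1/99
  (W=1, Y=1, X=3, Z=0) weight 1/594
  (W=1, Y=1, X=3, Z=1) weight 1/297
Group by W:
  weight(W=0) = 8/99
  weight(W=1) = 2/99
Total weight = 8/99 + 2/99 = 10/99
P(W=0 | obs) = 8/99 / 10/99 = 4/5
P(W=1 | obs) = 2/99 / 10/99 = 1/5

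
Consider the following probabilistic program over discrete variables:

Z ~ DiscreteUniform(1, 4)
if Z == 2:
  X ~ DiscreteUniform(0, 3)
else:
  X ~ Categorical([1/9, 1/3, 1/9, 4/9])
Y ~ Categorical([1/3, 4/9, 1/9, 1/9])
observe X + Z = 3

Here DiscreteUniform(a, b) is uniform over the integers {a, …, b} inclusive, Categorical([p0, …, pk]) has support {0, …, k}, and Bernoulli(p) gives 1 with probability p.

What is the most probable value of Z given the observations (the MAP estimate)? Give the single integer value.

Enumerate traces; 12 have nonzero weight after conditioning:
  (Z=1, X=2, Y=0) weight 1/108
  (Z=1, X=2, Y=1) weight 1/81
  (Z=1, X=2, Y=2) weight 1/324
  (Z=1, X=2, Y=3) weight 1/324
  (Z=2, X=1, Y=0) weight 1/48
  (Z=2, X=1, Y=1) weight 1/36
  (Z=2, X=1, Y=2) weight 1/144
  (Z=2, X=1, Y=3) weight 1/144
  (Z=3, X=0, Y=0) weight 1/108
  … 3 more
Group by Z:
  weight(Z=1) = 1/36
  weight(Z=2) = 1/16
  weight(Z=3) = 1/36
Total weight = 1/36 + 1/16 + 1/36 = 17/144
P(Z=1 | obs) = 1/36 / 17/144 = 4/17
P(Z=2 | obs) = 1/16 / 17/144 = 9/17
P(Z=3 | obs) = 1/36 / 17/144 = 4/17
argmax = 2

argmax_v P(Z = v | obs) = 2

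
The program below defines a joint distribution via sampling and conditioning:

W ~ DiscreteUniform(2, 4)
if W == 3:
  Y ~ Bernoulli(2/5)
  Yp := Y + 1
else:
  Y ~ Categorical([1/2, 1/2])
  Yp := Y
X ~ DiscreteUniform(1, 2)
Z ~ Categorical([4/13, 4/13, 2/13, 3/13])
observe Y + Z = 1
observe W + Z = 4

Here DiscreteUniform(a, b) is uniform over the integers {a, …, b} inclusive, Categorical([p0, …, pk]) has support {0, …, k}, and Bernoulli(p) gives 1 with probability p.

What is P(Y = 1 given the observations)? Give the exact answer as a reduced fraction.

P(Y = 1 | obs) = 5/11

Enumerate traces; 4 have nonzero weight after conditioning:
  (W=3, Y=0, X=1, Z=1) weight 2/65
  (W=3, Y=0, X=2, Z=1) weight 2/65
  (W=4, Y=1, X=1, Z=0) weight 1/39
  (W=4, Y=1, X=2, Z=0) weight 1/39
Group by Y:
  weight(Y=0) = 4/65
  weight(Y=1) = 2/39
Total weight = 4/65 + 2/39 = 22/195
P(Y=0 | obs) = 4/65 / 22/195 = 6/11
P(Y=1 | obs) = 2/39 / 22/195 = 5/11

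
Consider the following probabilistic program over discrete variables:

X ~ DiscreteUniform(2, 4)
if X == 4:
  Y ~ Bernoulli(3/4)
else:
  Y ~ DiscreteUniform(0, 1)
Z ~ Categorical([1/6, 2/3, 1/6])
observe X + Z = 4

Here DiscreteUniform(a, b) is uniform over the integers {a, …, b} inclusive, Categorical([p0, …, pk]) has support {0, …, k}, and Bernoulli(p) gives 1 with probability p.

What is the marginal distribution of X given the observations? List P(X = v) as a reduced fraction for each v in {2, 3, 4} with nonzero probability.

P(X=2) = 1/6, P(X=3) = 2/3, P(X=4) = 1/6

Enumerate traces; 6 have nonzero weight after conditioning:
  (X=2, Y=0, Z=2) weight 1/36
  (X=2, Y=1, Z=2) weight 1/36
  (X=3, Y=0, Z=1) weight 1/9
  (X=3, Y=1, Z=1) weight 1/9
  (X=4, Y=0, Z=0) weight 1/72
  (X=4, Y=1, Z=0) weight 1/24
Group by X:
  weight(X=2) = 1/18
  weight(X=3) = 2/9
  weight(X=4) = 1/18
Total weight = 1/18 + 2/9 + 1/18 = 1/3
P(X=2 | obs) = 1/18 / 1/3 = 1/6
P(X=3 | obs) = 2/9 / 1/3 = 2/3
P(X=4 | obs) = 1/18 / 1/3 = 1/6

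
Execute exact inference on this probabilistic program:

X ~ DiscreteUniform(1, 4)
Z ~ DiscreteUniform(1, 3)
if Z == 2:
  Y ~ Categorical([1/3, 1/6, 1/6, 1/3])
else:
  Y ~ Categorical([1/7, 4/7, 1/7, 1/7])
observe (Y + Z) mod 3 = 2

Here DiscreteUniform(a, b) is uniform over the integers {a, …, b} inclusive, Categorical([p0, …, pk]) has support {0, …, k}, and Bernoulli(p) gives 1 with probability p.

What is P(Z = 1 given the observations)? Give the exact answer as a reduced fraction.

Enumerate traces; 16 have nonzero weight after conditioning:
  (X=1, Z=1, Y=1) weight 1/21
  (X=1, Z=2, Y=0) weight 1/36
  (X=1, Z=2, Y=3) weight 1/36
  (X=1, Z=3, Y=2) weight 1/84
  (X=2, Z=1, Y=1) weight 1/21
  (X=2, Z=2, Y=0) weight 1/36
  (X=2, Z=2, Y=3) weight 1/36
  (X=2, Z=3, Y=2) weight 1/84
  … 8 more
Group by Z:
  weight(Z=1) = 4/21
  weight(Z=2) = 2/9
  weight(Z=3) = 1/21
Total weight = 4/21 + 2/9 + 1/21 = 29/63
P(Z=1 | obs) = 4/21 / 29/63 = 12/29
P(Z=2 | obs) = 2/9 / 29/63 = 14/29
P(Z=3 | obs) = 1/21 / 29/63 = 3/29

P(Z = 1 | obs) = 12/29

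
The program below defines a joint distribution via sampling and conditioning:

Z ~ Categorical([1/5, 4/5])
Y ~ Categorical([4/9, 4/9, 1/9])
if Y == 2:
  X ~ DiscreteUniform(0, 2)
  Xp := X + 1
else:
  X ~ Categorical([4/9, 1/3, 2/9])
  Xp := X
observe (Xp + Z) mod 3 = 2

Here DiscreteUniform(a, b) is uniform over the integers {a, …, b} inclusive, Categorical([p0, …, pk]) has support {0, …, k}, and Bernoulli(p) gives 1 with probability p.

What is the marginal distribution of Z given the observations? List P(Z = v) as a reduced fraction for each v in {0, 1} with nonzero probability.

P(Z=0) = 19/127, P(Z=1) = 108/127

Enumerate traces; 6 have nonzero weight after conditioning:
  (Z=0, Y=0, X=2) weight 8/405
  (Z=0, Y=1, X=2) weight 8/405
  (Z=0, Y=2, X=1) weight 1/135
  (Z=1, Y=0, X=1) weight 16/135
  (Z=1, Y=1, X=1) weight 16/135
  (Z=1, Y=2, X=0) weight 4/135
Group by Z:
  weight(Z=0) = 19/405
  weight(Z=1) = 4/15
Total weight = 19/405 + 4/15 = 127/405
P(Z=0 | obs) = 19/405 / 127/405 = 19/127
P(Z=1 | obs) = 4/15 / 127/405 = 108/127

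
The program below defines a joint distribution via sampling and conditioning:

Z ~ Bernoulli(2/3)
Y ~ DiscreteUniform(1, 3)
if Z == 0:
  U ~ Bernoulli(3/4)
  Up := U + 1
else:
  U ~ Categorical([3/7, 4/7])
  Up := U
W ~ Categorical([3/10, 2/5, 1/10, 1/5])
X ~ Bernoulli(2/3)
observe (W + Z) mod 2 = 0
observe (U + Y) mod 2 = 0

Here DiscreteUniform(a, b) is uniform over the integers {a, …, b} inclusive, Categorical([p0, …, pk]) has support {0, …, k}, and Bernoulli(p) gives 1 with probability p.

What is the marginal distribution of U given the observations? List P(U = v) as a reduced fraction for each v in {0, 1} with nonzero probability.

Enumerate traces; 24 have nonzero weight after conditioning:
  (Z=0, Y=1, U=1, W=0, X=0) weight 1/120
  (Z=0, Y=1, U=1, W=0, X=1) weight 1/60
  (Z=0, Y=1, U=1, W=2, X=0) weight 1/360
  (Z=0, Y=1, U=1, W=2, X=1) weight 1/180
  (Z=0, Y=2, U=0, W=0, X=0) weight 1/360
  (Z=0, Y=2, U=0, W=0, X=1) weight 1/180
  (Z=0, Y=2, U=0, W=2, X=0) weight 1/1080
  (Z=0, Y=2, U=0, W=2, X=1) weight 1/540
  … 16 more
Group by U:
  weight(U=0) = 43/630
  weight(U=1) = 23/105
Total weight = 43/630 + 23/105 = 181/630
P(U=0 | obs) = 43/630 / 181/630 = 43/181
P(U=1 | obs) = 23/105 / 181/630 = 138/181

P(U=0) = 43/181, P(U=1) = 138/181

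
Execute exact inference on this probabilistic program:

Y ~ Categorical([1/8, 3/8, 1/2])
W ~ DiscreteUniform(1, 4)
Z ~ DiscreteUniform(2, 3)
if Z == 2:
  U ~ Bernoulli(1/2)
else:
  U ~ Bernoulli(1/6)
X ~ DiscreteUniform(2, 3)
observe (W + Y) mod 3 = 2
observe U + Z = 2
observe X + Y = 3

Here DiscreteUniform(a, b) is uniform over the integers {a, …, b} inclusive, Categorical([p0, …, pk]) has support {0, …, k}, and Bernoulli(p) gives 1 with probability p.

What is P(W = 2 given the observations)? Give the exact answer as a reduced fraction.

P(W = 2 | obs) = 1/7

Enumerate traces; 3 have nonzero weight after conditioning:
  (Y=0, W=2, Z=2, U=0, X=3) weight 1/256
  (Y=1, W=1, Z=2, U=0, X=2) weight 3/256
  (Y=1, W=4, Z=2, U=0, X=2) weight 3/256
Group by W:
  weight(W=1) = 3/256
  weight(W=2) = 1/256
  weight(W=4) = 3/256
Total weight = 3/256 + 1/256 + 3/256 = 7/256
P(W=1 | obs) = 3/256 / 7/256 = 3/7
P(W=2 | obs) = 1/256 / 7/256 = 1/7
P(W=4 | obs) = 3/256 / 7/256 = 3/7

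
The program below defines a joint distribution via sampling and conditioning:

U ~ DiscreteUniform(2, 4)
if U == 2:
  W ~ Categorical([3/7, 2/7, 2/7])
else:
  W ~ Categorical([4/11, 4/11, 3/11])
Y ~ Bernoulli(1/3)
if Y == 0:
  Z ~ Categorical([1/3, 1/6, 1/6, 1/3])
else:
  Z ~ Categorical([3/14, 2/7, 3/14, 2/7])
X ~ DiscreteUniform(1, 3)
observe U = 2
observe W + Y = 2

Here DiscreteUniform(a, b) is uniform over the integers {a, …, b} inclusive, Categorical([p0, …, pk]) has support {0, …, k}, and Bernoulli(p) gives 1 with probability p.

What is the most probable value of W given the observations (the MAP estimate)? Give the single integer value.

Enumerate traces; 24 have nonzero weight after conditioning:
  (U=2, W=1, Y=1, Z=0, X=1) weight 1/441
  (U=2, W=1, Y=1, Z=0, X=2) weight 1/441
  (U=2, W=1, Y=1, Z=0, X=3) weight 1/441
  (U=2, W=1, Y=1, Z=1, X=1) weight 4/1323
  (U=2, W=1, Y=1, Z=1, X=2) weight 4/1323
  (U=2, W=1, Y=1, Z=1, X=3) weight 4/1323
  (U=2, W=1, Y=1, Z=2, X=1) weight 1/441
  (U=2, W=1, Y=1, Z=2, X=2) weight 1/441
  (U=2, W=2, Y=0, Z=0, X=1) weight 4/567
  … 15 more
Group by W:
  weight(W=1) = 2/63
  weight(W=2) = 4/63
Total weight = 2/63 + 4/63 = 2/21
P(W=1 | obs) = 2/63 / 2/21 = 1/3
P(W=2 | obs) = 4/63 / 2/21 = 2/3
argmax = 2

argmax_v P(W = v | obs) = 2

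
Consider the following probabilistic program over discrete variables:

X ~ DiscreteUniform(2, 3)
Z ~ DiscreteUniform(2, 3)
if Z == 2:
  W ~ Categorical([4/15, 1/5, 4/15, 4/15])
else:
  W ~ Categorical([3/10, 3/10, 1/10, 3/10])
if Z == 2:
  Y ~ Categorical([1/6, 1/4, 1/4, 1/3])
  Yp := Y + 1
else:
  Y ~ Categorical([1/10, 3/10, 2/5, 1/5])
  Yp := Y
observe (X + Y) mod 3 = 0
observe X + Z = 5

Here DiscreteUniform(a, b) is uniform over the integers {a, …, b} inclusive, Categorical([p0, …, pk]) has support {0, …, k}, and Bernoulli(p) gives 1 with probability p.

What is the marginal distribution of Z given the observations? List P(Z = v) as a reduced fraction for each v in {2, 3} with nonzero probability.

Enumerate traces; 12 have nonzero weight after conditioning:
  (X=2, Z=3, W=0, Y=1) weight 9/400
  (X=2, Z=3, W=1, Y=1) weight 9/400
  (X=2, Z=3, W=2, Y=1) weight 3/400
  (X=2, Z=3, W=3, Y=1) weight 9/400
  (X=3, Z=2, W=0, Y=0) weight 1/90
  (X=3, Z=2, W=0, Y=3) weight 1/45
  (X=3, Z=2, W=1, Y=0) weight 1/120
  (X=3, Z=2, W=1, Y=3) weight 1/60
  … 4 more
Group by Z:
  weight(Z=2) = 1/8
  weight(Z=3) = 3/40
Total weight = 1/8 + 3/40 = 1/5
P(Z=2 | obs) = 1/8 / 1/5 = 5/8
P(Z=3 | obs) = 3/40 / 1/5 = 3/8

P(Z=2) = 5/8, P(Z=3) = 3/8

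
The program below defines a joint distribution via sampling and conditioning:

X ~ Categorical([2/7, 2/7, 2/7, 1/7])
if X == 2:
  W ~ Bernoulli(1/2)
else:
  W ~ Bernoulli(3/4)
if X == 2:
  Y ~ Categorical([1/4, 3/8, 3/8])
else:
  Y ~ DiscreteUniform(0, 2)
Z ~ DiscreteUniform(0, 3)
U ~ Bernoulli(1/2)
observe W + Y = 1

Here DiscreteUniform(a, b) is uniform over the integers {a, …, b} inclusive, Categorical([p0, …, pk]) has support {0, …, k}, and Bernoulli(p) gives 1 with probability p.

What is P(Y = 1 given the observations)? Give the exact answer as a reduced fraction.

Enumerate traces; 64 have nonzero weight after conditioning:
  (X=0, W=0, Y=1, Z=0, U=0) weight 1/336
  (X=0, W=0, Y=1, Z=0, U=1) weight 1/336
  (X=0, W=0, Y=1, Z=1, U=0) weight 1/336
  (X=0, W=0, Y=1, Z=1, U=1) weight 1/336
  (X=0, W=0, Y=1, Z=2, U=0) weight 1/336
  (X=0, W=0, Y=1, Z=2, U=1) weight 1/336
  (X=0, W=0, Y=1, Z=3, U=0) weight 1/336
  (X=0, W=0, Y=1, Z=3, U=1) weight 1/336
  (X=0, W=1, Y=0, Z=0, U=0) weight 1/112
  … 55 more
Group by Y:
  weight(Y=0) = 3/14
  weight(Y=1) = 19/168
Total weight = 3/14 + 19/168 = 55/168
P(Y=0 | obs) = 3/14 / 55/168 = 36/55
P(Y=1 | obs) = 19/168 / 55/168 = 19/55

P(Y = 1 | obs) = 19/55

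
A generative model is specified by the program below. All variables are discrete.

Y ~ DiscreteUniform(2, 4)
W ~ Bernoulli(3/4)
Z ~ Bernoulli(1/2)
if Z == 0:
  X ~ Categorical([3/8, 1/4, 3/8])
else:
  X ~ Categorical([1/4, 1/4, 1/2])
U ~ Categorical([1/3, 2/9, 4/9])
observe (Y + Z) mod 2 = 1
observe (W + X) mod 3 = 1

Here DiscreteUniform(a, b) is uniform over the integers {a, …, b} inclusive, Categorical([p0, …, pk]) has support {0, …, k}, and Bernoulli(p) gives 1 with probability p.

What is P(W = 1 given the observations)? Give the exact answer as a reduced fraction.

Enumerate traces; 18 have nonzero weight after conditioning:
  (Y=2, W=0, Z=1, X=1, U=0) weight 1/288
  (Y=2, W=0, Z=1, X=1, U=1) weight 1/432
  (Y=2, W=0, Z=1, X=1, U=2) weight 1/216
  (Y=2, W=1, Z=1, X=0, U=0) weight 1/96
  (Y=2, W=1, Z=1, X=0, U=1) weight 1/144
  (Y=2, W=1, Z=1, X=0, U=2) weight 1/72
  (Y=3, W=0, Z=0, X=1, U=0) weight 1/288
  (Y=3, W=0, Z=0, X=1, U=1) weight 1/432
  … 10 more
Group by W:
  weight(W=0) = 1/32
  weight(W=1) = 7/64
Total weight = 1/32 + 7/64 = 9/64
P(W=0 | obs) = 1/32 / 9/64 = 2/9
P(W=1 | obs) = 7/64 / 9/64 = 7/9

P(W = 1 | obs) = 7/9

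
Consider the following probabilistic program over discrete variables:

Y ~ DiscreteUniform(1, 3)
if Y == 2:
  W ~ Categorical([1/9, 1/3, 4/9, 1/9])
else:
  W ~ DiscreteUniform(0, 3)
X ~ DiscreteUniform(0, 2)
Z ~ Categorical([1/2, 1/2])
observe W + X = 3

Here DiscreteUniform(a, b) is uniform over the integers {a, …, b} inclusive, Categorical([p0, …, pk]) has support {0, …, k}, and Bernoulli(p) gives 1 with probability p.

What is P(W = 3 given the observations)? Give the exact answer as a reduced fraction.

P(W = 3 | obs) = 11/43

Enumerate traces; 18 have nonzero weight after conditioning:
  (Y=1, W=1, X=2, Z=0) weight 1/72
  (Y=1, W=1, X=2, Z=1) weight 1/72
  (Y=1, W=2, X=1, Z=0) weight 1/72
  (Y=1, W=2, X=1, Z=1) weight 1/72
  (Y=1, W=3, X=0, Z=0) weight 1/72
  (Y=1, W=3, X=0, Z=1) weight 1/72
  (Y=2, W=1, X=2, Z=0) weight 1/54
  (Y=2, W=1, X=2, Z=1) weight 1/54
  … 10 more
Group by W:
  weight(W=1) = 5/54
  weight(W=2) = 17/162
  weight(W=3) = 11/162
Total weight = 5/54 + 17/162 + 11/162 = 43/162
P(W=1 | obs) = 5/54 / 43/162 = 15/43
P(W=2 | obs) = 17/162 / 43/162 = 17/43
P(W=3 | obs) = 11/162 / 43/162 = 11/43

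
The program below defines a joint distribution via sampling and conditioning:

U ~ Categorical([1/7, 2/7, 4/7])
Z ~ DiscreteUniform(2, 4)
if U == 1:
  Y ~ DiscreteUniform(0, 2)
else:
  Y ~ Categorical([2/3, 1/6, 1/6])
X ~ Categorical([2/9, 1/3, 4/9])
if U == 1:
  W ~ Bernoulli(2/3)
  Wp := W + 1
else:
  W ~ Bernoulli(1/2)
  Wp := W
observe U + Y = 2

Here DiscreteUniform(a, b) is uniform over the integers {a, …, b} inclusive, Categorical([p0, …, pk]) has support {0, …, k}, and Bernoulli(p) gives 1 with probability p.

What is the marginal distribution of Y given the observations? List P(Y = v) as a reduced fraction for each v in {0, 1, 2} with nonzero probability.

P(Y=0) = 16/21, P(Y=1) = 4/21, P(Y=2) = 1/21

Enumerate traces; 54 have nonzero weight after conditioning:
  (U=0, Z=2, Y=2, X=0, W=0) weight 1/1134
  (U=0, Z=2, Y=2, X=0, W=1) weight 1/1134
  (U=0, Z=2, Y=2, X=1, W=0) weight 1/756
  (U=0, Z=2, Y=2, X=1, W=1) weight 1/756
  (U=0, Z=2, Y=2, X=2, W=0) weight 1/567
  (U=0, Z=2, Y=2, X=2, W=1) weight 1/567
  (U=0, Z=3, Y=2, X=0, W=0) weight 1/1134
  (U=0, Z=3, Y=2, X=0, W=1) weight 1/1134
  (U=1, Z=2, Y=1, X=0, W=0) weight 4/1701
  (U=2, Z=2, Y=0, X=0, W=0) weight 8/567
  … 44 more
Group by Y:
  weight(Y=0) = 8/21
  weight(Y=1) = 2/21
  weight(Y=2) = 1/42
Total weight = 8/21 + 2/21 + 1/42 = 1/2
P(Y=0 | obs) = 8/21 / 1/2 = 16/21
P(Y=1 | obs) = 2/21 / 1/2 = 4/21
P(Y=2 | obs) = 1/42 / 1/2 = 1/21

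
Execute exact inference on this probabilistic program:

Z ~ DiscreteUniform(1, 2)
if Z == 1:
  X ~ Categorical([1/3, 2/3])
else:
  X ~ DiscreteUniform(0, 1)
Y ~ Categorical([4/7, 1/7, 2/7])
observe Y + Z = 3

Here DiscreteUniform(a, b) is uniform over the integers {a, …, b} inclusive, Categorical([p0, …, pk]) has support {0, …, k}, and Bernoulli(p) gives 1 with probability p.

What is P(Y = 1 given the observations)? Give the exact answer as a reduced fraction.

Enumerate traces; 4 have nonzero weight after conditioning:
  (Z=1, X=0, Y=2) weight 1/21
  (Z=1, X=1, Y=2) weight 2/21
  (Z=2, X=0, Y=1) weight 1/28
  (Z=2, X=1, Y=1) weight 1/28
Group by Y:
  weight(Y=1) = 1/14
  weight(Y=2) = 1/7
Total weight = 1/14 + 1/7 = 3/14
P(Y=1 | obs) = 1/14 / 3/14 = 1/3
P(Y=2 | obs) = 1/7 / 3/14 = 2/3

P(Y = 1 | obs) = 1/3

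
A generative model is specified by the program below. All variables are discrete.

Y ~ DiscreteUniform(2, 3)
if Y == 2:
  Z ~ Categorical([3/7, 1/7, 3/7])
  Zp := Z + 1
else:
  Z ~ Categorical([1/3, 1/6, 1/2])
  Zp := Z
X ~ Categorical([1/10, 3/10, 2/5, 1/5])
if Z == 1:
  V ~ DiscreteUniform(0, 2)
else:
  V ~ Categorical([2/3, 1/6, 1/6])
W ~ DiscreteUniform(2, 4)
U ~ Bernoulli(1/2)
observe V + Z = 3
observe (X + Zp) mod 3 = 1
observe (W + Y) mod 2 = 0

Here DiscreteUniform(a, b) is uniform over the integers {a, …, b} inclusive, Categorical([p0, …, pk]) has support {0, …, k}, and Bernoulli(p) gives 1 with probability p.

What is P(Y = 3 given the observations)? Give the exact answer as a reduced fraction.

P(Y = 3 | obs) = 21/55

Enumerate traces; 14 have nonzero weight after conditioning:
  (Y=2, Z=1, X=2, V=2, W=2, U=0) weight 1/630
  (Y=2, Z=1, X=2, V=2, W=2, U=1) weight 1/630
  (Y=2, Z=1, X=2, V=2, W=4, U=0) weight 1/630
  (Y=2, Z=1, X=2, V=2, W=4, U=1) weight 1/630
  (Y=2, Z=2, X=1, V=1, W=2, U=0) weight 1/560
  (Y=2, Z=2, X=1, V=1, W=2, U=1) weight 1/560
  (Y=2, Z=2, X=1, V=1, W=4, U=0) weight 1/560
  (Y=2, Z=2, X=1, V=1, W=4, U=1) weight 1/560
  (Y=3, Z=1, X=0, V=2, W=3, U=0) weight 1/2160
  … 5 more
Group by Y:
  weight(Y=2) = 17/1260
  weight(Y=3) = 1/120
Total weight = 17/1260 + 1/120 = 11/504
P(Y=2 | obs) = 17/1260 / 11/504 = 34/55
P(Y=3 | obs) = 1/120 / 11/504 = 21/55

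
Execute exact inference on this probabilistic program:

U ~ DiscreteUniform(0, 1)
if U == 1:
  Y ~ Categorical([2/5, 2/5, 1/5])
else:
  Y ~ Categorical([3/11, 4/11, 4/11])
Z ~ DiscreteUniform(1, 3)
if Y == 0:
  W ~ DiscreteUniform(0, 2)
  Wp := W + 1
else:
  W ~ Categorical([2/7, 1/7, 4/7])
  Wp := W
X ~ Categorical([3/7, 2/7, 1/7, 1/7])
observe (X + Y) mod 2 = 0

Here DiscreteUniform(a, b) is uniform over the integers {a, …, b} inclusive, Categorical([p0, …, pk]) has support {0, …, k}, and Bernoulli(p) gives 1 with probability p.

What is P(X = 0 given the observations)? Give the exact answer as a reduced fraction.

Enumerate traces; 108 have nonzero weight after conditioning:
  (U=0, Y=0, Z=1, W=0, X=0) weight 1/154
  (U=0, Y=0, Z=1, W=0, X=2) weight 1/462
  (U=0, Y=0, Z=1, W=1, X=0) weight 1/154
  (U=0, Y=0, Z=1, W=1, X=2) weight 1/462
  (U=0, Y=0, Z=1, W=2, X=0) weight 1/154
  (U=0, Y=0, Z=1, W=2, X=2) weight 1/462
  (U=0, Y=0, Z=2, W=0, X=0) weight 1/154
  (U=0, Y=0, Z=2, W=0, X=2) weight 1/462
  (U=0, Y=1, Z=1, W=0, X=1) weight 8/1617
  (U=0, Y=1, Z=1, W=0, X=3) weight 4/1617
  … 98 more
Group by X:
  weight(X=0) = 102/385
  weight(X=1) = 6/55
  weight(X=2) = 34/385
  weight(X=3) = 3/55
Total weight = 102/385 + 6/55 + 34/385 + 3/55 = 199/385
P(X=0 | obs) = 102/385 / 199/385 = 102/199
P(X=1 | obs) = 6/55 / 199/385 = 42/199
P(X=2 | obs) = 34/385 / 199/385 = 34/199
P(X=3 | obs) = 3/55 / 199/385 = 21/199

P(X = 0 | obs) = 102/199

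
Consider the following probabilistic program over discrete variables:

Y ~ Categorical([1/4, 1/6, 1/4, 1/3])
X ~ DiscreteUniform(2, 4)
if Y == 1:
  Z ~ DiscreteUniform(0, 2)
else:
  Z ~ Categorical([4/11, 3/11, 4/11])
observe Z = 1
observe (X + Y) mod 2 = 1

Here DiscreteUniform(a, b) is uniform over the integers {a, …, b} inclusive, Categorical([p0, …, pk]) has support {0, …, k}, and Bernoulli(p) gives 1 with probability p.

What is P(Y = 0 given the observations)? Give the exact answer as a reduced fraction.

P(Y = 0 | obs) = 27/170

Enumerate traces; 6 have nonzero weight after conditioning:
  (Y=0, X=3, Z=1) weight 1/44
  (Y=1, X=2, Z=1) weight 1/54
  (Y=1, X=4, Z=1) weight 1/54
  (Y=2, X=3, Z=1) weight 1/44
  (Y=3, X=2, Z=1) weight 1/33
  (Y=3, X=4, Z=1) weight 1/33
Group by Y:
  weight(Y=0) = 1/44
  weight(Y=1) = 1/27
  weight(Y=2) = 1/44
  weight(Y=3) = 2/33
Total weight = 1/44 + 1/27 + 1/44 + 2/33 = 85/594
P(Y=0 | obs) = 1/44 / 85/594 = 27/170
P(Y=1 | obs) = 1/27 / 85/594 = 22/85
P(Y=2 | obs) = 1/44 / 85/594 = 27/170
P(Y=3 | obs) = 2/33 / 85/594 = 36/85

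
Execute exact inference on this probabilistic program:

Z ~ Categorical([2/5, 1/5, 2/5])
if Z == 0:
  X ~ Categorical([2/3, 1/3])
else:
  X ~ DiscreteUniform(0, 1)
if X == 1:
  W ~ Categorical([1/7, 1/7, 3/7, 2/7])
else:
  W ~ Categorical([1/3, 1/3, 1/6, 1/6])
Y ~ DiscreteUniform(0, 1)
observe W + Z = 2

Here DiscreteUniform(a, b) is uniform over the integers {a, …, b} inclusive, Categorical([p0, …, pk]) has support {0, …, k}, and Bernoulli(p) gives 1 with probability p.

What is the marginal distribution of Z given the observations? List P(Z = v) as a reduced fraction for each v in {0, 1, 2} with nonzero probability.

Enumerate traces; 12 have nonzero weight after conditioning:
  (Z=0, X=0, W=2, Y=0) weight 1/45
  (Z=0, X=0, W=2, Y=1) weight 1/45
  (Z=0, X=1, W=2, Y=0) weight 1/35
  (Z=0, X=1, W=2, Y=1) weight 1/35
  (Z=1, X=0, W=1, Y=0) weight 1/60
  (Z=1, X=0, W=1, Y=1) weight 1/60
  (Z=1, X=1, W=1, Y=0) weight 1/140
  (Z=1, X=1, W=1, Y=1) weight 1/140
  (Z=2, X=0, W=0, Y=0) weight 1/30
  … 3 more
Group by Z:
  weight(Z=0) = 32/315
  weight(Z=1) = 1/21
  weight(Z=2) = 2/21
Total weight = 32/315 + 1/21 + 2/21 = 11/45
P(Z=0 | obs) = 32/315 / 11/45 = 32/77
P(Z=1 | obs) = 1/21 / 11/45 = 15/77
P(Z=2 | obs) = 2/21 / 11/45 = 30/77

P(Z=0) = 32/77, P(Z=1) = 15/77, P(Z=2) = 30/77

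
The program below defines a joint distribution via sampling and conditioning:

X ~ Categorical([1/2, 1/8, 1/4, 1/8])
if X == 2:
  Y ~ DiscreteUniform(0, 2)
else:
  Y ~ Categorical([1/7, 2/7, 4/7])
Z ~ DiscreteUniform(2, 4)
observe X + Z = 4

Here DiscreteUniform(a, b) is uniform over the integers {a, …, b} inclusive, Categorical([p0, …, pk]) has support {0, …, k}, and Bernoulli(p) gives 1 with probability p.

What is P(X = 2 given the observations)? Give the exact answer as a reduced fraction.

P(X = 2 | obs) = 2/7

Enumerate traces; 9 have nonzero weight after conditioning:
  (X=0, Y=0, Z=4) weight 1/42
  (X=0, Y=1, Z=4) weight 1/21
  (X=0, Y=2, Z=4) weight 2/21
  (X=1, Y=0, Z=3) weight 1/168
  (X=1, Y=1, Z=3) weight 1/84
  (X=1, Y=2, Z=3) weight 1/42
  (X=2, Y=0, Z=2) weight 1/36
  (X=2, Y=1, Z=2) weight 1/36
  … 1 more
Group by X:
  weight(X=0) = 1/6
  weight(X=1) = 1/24
  weight(X=2) = 1/12
Total weight = 1/6 + 1/24 + 1/12 = 7/24
P(X=0 | obs) = 1/6 / 7/24 = 4/7
P(X=1 | obs) = 1/24 / 7/24 = 1/7
P(X=2 | obs) = 1/12 / 7/24 = 2/7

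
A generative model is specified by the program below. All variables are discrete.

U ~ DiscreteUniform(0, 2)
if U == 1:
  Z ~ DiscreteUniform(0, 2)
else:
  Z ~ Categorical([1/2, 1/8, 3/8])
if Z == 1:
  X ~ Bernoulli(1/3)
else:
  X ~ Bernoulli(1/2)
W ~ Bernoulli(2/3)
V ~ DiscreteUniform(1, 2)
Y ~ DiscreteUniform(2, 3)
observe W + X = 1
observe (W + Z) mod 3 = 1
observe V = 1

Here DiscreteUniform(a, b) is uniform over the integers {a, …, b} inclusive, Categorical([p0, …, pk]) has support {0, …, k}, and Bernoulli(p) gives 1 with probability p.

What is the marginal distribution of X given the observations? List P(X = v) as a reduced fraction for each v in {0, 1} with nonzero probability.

Enumerate traces; 12 have nonzero weight after conditioning:
  (U=0, Z=0, X=0, W=1, V=1, Y=2) weight 1/72
  (U=0, Z=0, X=0, W=1, V=1, Y=3) weight 1/72
  (U=0, Z=1, X=1, W=0, V=1, Y=2) weight 1/864
  (U=0, Z=1, X=1, W=0, V=1, Y=3) weight 1/864
  (U=1, Z=0, X=0, W=1, V=1, Y=2) weight 1/108
  (U=1, Z=0, X=0, W=1, V=1, Y=3) weight 1/108
  (U=1, Z=1, X=1, W=0, V=1, Y=2) weight 1/324
  (U=1, Z=1, X=1, W=0, V=1, Y=3) weight 1/324
  … 4 more
Group by X:
  weight(X=0) = 2/27
  weight(X=1) = 7/648
Total weight = 2/27 + 7/648 = 55/648
P(X=0 | obs) = 2/27 / 55/648 = 48/55
P(X=1 | obs) = 7/648 / 55/648 = 7/55

P(X=0) = 48/55, P(X=1) = 7/55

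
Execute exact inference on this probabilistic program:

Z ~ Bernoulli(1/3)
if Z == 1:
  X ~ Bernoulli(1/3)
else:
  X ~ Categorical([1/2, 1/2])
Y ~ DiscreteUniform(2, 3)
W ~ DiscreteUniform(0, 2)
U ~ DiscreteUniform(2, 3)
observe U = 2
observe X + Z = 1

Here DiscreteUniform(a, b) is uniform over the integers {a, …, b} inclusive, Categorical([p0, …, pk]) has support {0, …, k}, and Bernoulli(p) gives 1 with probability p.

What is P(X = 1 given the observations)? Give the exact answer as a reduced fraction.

Enumerate traces; 12 have nonzero weight after conditioning:
  (Z=0, X=1, Y=2, W=0, U=2) weight 1/36
  (Z=0, X=1, Y=2, W=1, U=2) weight 1/36
  (Z=0, X=1, Y=2, W=2, U=2) weight 1/36
  (Z=0, X=1, Y=3, W=0, U=2) weight 1/36
  (Z=0, X=1, Y=3, W=1, U=2) weight 1/36
  (Z=0, X=1, Y=3, W=2, U=2) weight 1/36
  (Z=1, X=0, Y=2, W=0, U=2) weight 1/54
  (Z=1, X=0, Y=2, W=1, U=2) weight 1/54
  … 4 more
Group by X:
  weight(X=0) = 1/9
  weight(X=1) = 1/6
Total weight = 1/9 + 1/6 = 5/18
P(X=0 | obs) = 1/9 / 5/18 = 2/5
P(X=1 | obs) = 1/6 / 5/18 = 3/5

P(X = 1 | obs) = 3/5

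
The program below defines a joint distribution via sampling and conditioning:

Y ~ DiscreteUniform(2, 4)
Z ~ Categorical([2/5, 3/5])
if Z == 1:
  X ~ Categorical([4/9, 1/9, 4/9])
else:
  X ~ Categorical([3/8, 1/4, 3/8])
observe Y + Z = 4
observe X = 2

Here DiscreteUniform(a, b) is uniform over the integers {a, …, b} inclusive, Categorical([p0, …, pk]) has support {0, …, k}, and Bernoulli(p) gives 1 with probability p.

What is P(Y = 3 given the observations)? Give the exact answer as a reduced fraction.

P(Y = 3 | obs) = 16/25

Enumerate traces; 2 have nonzero weight after conditioning:
  (Y=3, Z=1, X=2) weight 4/45
  (Y=4, Z=0, X=2) weight 1/20
Group by Y:
  weight(Y=3) = 4/45
  weight(Y=4) = 1/20
Total weight = 4/45 + 1/20 = 5/36
P(Y=3 | obs) = 4/45 / 5/36 = 16/25
P(Y=4 | obs) = 1/20 / 5/36 = 9/25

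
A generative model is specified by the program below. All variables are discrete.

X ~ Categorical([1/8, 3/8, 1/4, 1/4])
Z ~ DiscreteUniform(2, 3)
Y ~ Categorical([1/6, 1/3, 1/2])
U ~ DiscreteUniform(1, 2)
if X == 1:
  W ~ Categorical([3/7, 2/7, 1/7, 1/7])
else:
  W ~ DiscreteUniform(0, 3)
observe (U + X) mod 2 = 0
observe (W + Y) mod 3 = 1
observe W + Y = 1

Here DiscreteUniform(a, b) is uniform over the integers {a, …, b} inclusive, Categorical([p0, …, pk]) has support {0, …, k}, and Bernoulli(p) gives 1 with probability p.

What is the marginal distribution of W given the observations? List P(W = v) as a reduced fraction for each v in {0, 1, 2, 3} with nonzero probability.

Enumerate traces; 16 have nonzero weight after conditioning:
  (X=0, Z=2, Y=0, U=2, W=1) weight 1/768
  (X=0, Z=2, Y=1, U=2, W=0) weight 1/384
  (X=0, Z=3, Y=0, U=2, W=1) weight 1/768
  (X=0, Z=3, Y=1, U=2, W=0) weight 1/384
  (X=1, Z=2, Y=0, U=1, W=1) weight 1/224
  (X=1, Z=2, Y=1, U=1, W=0) weight 3/224
  (X=1, Z=3, Y=0, U=1, W=1) weight 1/224
  (X=1, Z=3, Y=1, U=1, W=0) weight 3/224
  … 8 more
Group by W:
  weight(W=0) = 71/1344
  weight(W=1) = 59/2688
Total weight = 71/1344 + 59/2688 = 67/896
P(W=0 | obs) = 71/1344 / 67/896 = 142/201
P(W=1 | obs) = 59/2688 / 67/896 = 59/201

P(W=0) = 142/201, P(W=1) = 59/201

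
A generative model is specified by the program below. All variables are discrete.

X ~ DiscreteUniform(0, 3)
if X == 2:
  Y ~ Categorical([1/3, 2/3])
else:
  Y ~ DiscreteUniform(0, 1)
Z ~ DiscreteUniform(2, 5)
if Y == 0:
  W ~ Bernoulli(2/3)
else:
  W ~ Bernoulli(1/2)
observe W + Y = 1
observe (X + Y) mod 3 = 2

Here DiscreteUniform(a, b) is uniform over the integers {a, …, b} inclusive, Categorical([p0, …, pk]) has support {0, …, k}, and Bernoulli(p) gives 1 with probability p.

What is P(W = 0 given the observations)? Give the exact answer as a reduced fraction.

P(W = 0 | obs) = 9/17

Enumerate traces; 8 have nonzero weight after conditioning:
  (X=1, Y=1, Z=2, W=0) weight 1/64
  (X=1, Y=1, Z=3, W=0) weight 1/64
  (X=1, Y=1, Z=4, W=0) weight 1/64
  (X=1, Y=1, Z=5, W=0) weight 1/64
  (X=2, Y=0, Z=2, W=1) weight 1/72
  (X=2, Y=0, Z=3, W=1) weight 1/72
  (X=2, Y=0, Z=4, W=1) weight 1/72
  (X=2, Y=0, Z=5, W=1) weight 1/72
Group by W:
  weight(W=0) = 1/16
  weight(W=1) = 1/18
Total weight = 1/16 + 1/18 = 17/144
P(W=0 | obs) = 1/16 / 17/144 = 9/17
P(W=1 | obs) = 1/18 / 17/144 = 8/17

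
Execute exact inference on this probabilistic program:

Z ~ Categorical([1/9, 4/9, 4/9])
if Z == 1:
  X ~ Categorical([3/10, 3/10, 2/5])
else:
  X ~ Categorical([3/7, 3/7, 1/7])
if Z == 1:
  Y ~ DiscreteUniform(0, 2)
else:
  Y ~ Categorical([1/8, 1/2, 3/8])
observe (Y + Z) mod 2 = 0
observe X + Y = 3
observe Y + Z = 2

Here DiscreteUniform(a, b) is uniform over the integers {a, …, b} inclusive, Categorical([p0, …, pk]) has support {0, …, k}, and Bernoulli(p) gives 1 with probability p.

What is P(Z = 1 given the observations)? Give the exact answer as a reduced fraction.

Enumerate traces; 2 have nonzero weight after conditioning:
  (Z=0, X=1, Y=2) weight 1/56
  (Z=1, X=2, Y=1) weight 8/135
Group by Z:
  weight(Z=0) = 1/56
  weight(Z=1) = 8/135
Total weight = 1/56 + 8/135 = 583/7560
P(Z=0 | obs) = 1/56 / 583/7560 = 135/583
P(Z=1 | obs) = 8/135 / 583/7560 = 448/583

P(Z = 1 | obs) = 448/583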